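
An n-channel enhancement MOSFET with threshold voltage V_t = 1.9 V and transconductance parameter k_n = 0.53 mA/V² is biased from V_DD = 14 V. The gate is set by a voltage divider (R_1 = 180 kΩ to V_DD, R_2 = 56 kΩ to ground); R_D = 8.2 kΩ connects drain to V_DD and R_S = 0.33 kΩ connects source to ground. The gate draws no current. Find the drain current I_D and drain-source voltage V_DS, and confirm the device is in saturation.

I_D ≈ 0.43 mA, V_DS ≈ 10 V

V_G = V_DD·R_2/(R_1+R_2) = 14×56/236 = 3.32 V.
Assume saturation: I_D = (k_n/2)(V_GS − V_t)² with V_GS = V_G − I_D·R_S = 3.32 − 0.33·I_D.
Substituting gives 0.0289·I_D² − 1.25·I_D + 0.536 = 0, with roots I_D = 0.433 or 42.8 mA.
The root I_D = 42.8 mA gives V_GS = -10.8 V ≤ V_t, so take I_D = 0.433 mA.
Then V_GS = 3.18 V and V_DS = V_DD − I_D(R_D+R_S) = 14 − 0.433×8.53 = 10.3 V.
Saturation requires V_DS ≥ V_GS − V_t = 1.28 V; 10.3 ≥ 1.28 ✓.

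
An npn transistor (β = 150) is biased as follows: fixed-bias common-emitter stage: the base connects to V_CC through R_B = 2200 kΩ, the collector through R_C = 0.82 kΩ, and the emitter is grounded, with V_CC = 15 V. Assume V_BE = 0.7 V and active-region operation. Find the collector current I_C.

Base loop: V_CC = I_B·R_B + V_BE, so I_B = (15 − 0.7)/2200 kΩ = 0.0065 mA.
In the active region I_C = β·I_B = 150 × 0.0065 = 0.975 mA.
Collector loop: V_CE = V_CC − I_C·R_C = 15 − 0.975×0.82 = 14.2 V.
Since V_CE = 14.2 V > V_CE(sat) ≈ 0.2 V, the transistor is in the active region as assumed.

I_C ≈ 0.98 mA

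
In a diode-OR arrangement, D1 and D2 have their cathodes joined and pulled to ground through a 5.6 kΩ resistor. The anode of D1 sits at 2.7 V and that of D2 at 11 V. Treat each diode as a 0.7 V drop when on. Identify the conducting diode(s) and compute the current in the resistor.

Only D2 conducts; I_R ≈ 1.8 mA

Assume both conduct. Then node N would need to be at both 2.7−0.7 = 2 V and 11−0.7 = 10.3 V, which is impossible.
Assume only D2 conducts: V_N = 11 − 0.7 = 10.3 V, so I_R = 10.3/5.6 = 1.84 mA.
Check D1: its anode-to-cathode voltage is 2.7 − 10.3 = -7.6 V < 0.7 V, so it is off. The assumption is consistent.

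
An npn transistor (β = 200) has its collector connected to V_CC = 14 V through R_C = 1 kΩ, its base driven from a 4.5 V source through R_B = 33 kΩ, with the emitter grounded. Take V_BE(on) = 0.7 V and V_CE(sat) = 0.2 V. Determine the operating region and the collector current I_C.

Assume active: I_B = (4.5 − 0.7)/33 = 0.115 mA, giving I_C = β·I_B = 23 mA.
But then V_CE = 14 − 23×1 = -9.03 V < V_CE(sat) = 0.2 V — impossible in the active region.
So the transistor is saturated. With V_CE = 0.2 V, I_C = (V_CC − 0.2)/R_C = 13.8/1 = 13.8 mA.
Check: β·I_B = 23 mA > I_C = 13.8 mA, confirming saturation.

saturation; I_C ≈ 14 mA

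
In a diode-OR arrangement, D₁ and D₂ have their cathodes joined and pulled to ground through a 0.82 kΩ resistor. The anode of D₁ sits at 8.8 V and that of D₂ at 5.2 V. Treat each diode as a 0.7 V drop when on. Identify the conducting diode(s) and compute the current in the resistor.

Only D₁ conducts; I_R ≈ 9.9 mA

Assume both conduct. Then node N would need to be at both 8.8−0.7 = 8.1 V and 5.2−0.7 = 4.5 V, which is impossible.
Assume only D₁ conducts: V_N = 8.8 − 0.7 = 8.1 V, so I_R = 8.1/0.82 = 9.88 mA.
Check D₂: its anode-to-cathode voltage is 5.2 − 8.1 = -2.9 V < 0.7 V, so it is off. The assumption is consistent.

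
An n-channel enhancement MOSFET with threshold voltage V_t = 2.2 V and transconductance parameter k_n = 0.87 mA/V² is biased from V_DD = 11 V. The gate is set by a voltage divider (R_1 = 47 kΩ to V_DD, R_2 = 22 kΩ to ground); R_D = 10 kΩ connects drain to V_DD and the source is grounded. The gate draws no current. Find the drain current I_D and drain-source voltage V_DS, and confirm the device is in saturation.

I_D ≈ 0.74 mA, V_DS ≈ 3.6 V

V_G = V_DD·R_2/(R_1+R_2) = 11×22/69 = 3.51 V. With the source grounded, V_GS = V_G = 3.51 V.
Assume saturation: I_D = (k_n/2)(V_GS − V_t)² = (0.87/2)×(3.51 − 2.2)² = 0.435×1.31² = 0.743 mA.
V_DS = V_DD − I_D·R_D = 11 − 0.743×10 = 3.57 V.
Saturation requires V_DS ≥ V_GS − V_t = 1.31 V; 3.57 ≥ 1.31 ✓.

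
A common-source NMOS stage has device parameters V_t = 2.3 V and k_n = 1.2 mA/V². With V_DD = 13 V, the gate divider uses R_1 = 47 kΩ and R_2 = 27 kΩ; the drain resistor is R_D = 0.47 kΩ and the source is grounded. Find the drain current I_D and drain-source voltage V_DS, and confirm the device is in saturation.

V_G = V_DD·R_2/(R_1+R_2) = 13×27/74 = 4.74 V. With the source grounded, V_GS = V_G = 4.74 V.
Assume saturation: I_D = (k_n/2)(V_GS − V_t)² = (1.2/2)×(4.74 − 2.3)² = 0.6×2.44² = 3.58 mA.
V_DS = V_DD − I_D·R_D = 13 − 3.58×0.47 = 11.3 V.
Saturation requires V_DS ≥ V_GS − V_t = 2.44 V; 11.3 ≥ 2.44 ✓.

I_D ≈ 3.6 mA, V_DS ≈ 11 V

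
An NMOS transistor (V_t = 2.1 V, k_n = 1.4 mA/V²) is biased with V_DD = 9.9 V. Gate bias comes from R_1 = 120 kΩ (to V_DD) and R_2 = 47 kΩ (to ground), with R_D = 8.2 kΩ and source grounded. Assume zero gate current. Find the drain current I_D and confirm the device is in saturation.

I_D ≈ 0.33 mA

V_G = V_DD·R_2/(R_1+R_2) = 9.9×47/167 = 2.79 V. With the source grounded, V_GS = V_G = 2.79 V.
Assume saturation: I_D = (k_n/2)(V_GS − V_t)² = (1.4/2)×(2.79 − 2.1)² = 0.7×0.686² = 0.33 mA.
V_DS = V_DD − I_D·R_D = 9.9 − 0.33×8.2 = 7.2 V.
Saturation requires V_DS ≥ V_GS − V_t = 0.686 V; 7.2 ≥ 0.686 ✓.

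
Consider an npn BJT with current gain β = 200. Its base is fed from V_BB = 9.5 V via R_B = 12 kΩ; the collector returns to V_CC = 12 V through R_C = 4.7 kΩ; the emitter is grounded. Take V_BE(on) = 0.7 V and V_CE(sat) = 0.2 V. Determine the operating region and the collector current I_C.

saturation; I_C ≈ 2.5 mA

Assume active: I_B = (9.5 − 0.7)/12 = 0.733 mA, giving I_C = β·I_B = 147 mA.
But then V_CE = 12 − 147×4.7 = -677 V < V_CE(sat) = 0.2 V — impossible in the active region.
So the transistor is saturated. With V_CE = 0.2 V, I_C = (V_CC − 0.2)/R_C = 11.8/4.7 = 2.51 mA.
Check: β·I_B = 147 mA > I_C = 2.51 mA, confirming saturation.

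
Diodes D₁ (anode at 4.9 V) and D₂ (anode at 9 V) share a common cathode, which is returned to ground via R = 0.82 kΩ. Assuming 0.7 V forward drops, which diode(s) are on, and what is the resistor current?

Assume both conduct. Then node N would need to be at both 4.9−0.7 = 4.2 V and 9−0.7 = 8.3 V, which is impossible.
Assume only D₂ conducts: V_N = 9 − 0.7 = 8.3 V, so I_R = 8.3/0.82 = 10.1 mA.
Check D₁: its anode-to-cathode voltage is 4.9 − 8.3 = -3.4 V < 0.7 V, so it is off. The assumption is consistent.

Only D₂ conducts; I_R ≈ 10 mA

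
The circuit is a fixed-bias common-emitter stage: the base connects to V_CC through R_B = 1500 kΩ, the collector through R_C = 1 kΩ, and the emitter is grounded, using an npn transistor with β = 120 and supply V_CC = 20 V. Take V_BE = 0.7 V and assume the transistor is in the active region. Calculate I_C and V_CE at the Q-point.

Base loop: V_CC = I_B·R_B + V_BE, so I_B = (20 − 0.7)/1500 kΩ = 0.0129 mA.
In the active region I_C = β·I_B = 120 × 0.0129 = 1.54 mA.
Collector loop: V_CE = V_CC − I_C·R_C = 20 − 1.54×1 = 18.5 V.
Since V_CE = 18.5 V > V_CE(sat) ≈ 0.2 V, the transistor is in the active region as assumed.

I_C ≈ 1.5 mA, V_CE ≈ 18 V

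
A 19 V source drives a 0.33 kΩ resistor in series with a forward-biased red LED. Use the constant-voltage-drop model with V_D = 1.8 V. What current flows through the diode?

KVL around the loop: 19 = V_D + I·R = 1.8 + I × 0.33 kΩ.
So I = (19 − 1.8) / 0.33 kΩ = 17.2 / 0.33 = 52.1 mA.

I ≈ 52 mA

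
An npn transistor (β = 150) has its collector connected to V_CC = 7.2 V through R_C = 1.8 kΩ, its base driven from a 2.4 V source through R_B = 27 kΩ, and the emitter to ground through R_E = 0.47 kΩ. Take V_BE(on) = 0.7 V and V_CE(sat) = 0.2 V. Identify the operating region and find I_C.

active; I_C ≈ 2.6 mA

Assume active. Base-emitter loop: I_B = (V_BB − V_BE)/(R_B + (β+1)R_E) = (2.4 − 0.7)/(27 + 151×0.47) = 0.0174 mA.
I_C = β·I_B = 150×0.0174 = 2.6 mA.
V_CE = V_CC − I_C·R_C − I_E·R_E = 7.2 − 2.6×1.8 − 2.62×0.47 = 1.28 V > V_CE(sat), so the active-region assumption holds.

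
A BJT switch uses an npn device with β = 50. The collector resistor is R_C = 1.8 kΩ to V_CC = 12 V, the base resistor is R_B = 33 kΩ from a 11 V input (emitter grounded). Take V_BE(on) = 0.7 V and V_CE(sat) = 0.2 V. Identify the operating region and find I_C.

Assume active: I_B = (11 − 0.7)/33 = 0.312 mA, giving I_C = β·I_B = 15.6 mA.
But then V_CE = 12 − 15.6×1.8 = -16.1 V < V_CE(sat) = 0.2 V — impossible in the active region.
So the transistor is saturated. With V_CE = 0.2 V, I_C = (V_CC − 0.2)/R_C = 11.8/1.8 = 6.56 mA.
Check: β·I_B = 15.6 mA > I_C = 6.56 mA, confirming saturation.

saturation; I_C ≈ 6.6 mA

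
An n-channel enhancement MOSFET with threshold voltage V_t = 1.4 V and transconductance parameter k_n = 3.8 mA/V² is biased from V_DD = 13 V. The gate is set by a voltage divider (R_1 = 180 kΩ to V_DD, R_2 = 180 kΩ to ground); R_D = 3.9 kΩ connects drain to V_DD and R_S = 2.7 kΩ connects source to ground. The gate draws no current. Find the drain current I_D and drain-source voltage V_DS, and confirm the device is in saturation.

I_D ≈ 1.6 mA, V_DS ≈ 2.7 V

V_G = V_DD·R_2/(R_1+R_2) = 13×180/360 = 6.5 V.
Assume saturation: I_D = (k_n/2)(V_GS − V_t)² with V_GS = V_G − I_D·R_S = 6.5 − 2.7·I_D.
Substituting gives 13.9·I_D² − 53.3·I_D + 49.4 = 0, with roots I_D = 1.55 or 2.3 mA.
The root I_D = 2.3 mA gives V_GS = 0.301 V ≤ V_t, so take I_D = 1.55 mA.
Then V_GS = 2.3 V and V_DS = V_DD − I_D(R_D+R_S) = 13 − 1.55×6.6 = 2.74 V.
Saturation requires V_DS ≥ V_GS − V_t = 0.904 V; 2.74 ≥ 0.904 ✓.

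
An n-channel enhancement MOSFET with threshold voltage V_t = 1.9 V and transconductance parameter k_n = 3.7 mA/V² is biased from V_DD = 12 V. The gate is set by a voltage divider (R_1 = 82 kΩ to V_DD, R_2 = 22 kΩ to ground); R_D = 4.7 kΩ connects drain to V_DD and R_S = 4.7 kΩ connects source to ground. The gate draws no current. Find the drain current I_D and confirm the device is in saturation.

V_G = V_DD·R_2/(R_1+R_2) = 12×22/104 = 2.54 V.
Assume saturation: I_D = (k_n/2)(V_GS − V_t)² with V_GS = V_G − I_D·R_S = 2.54 − 4.7·I_D.
Substituting gives 40.9·I_D² − 12.1·I_D + 0.754 = 0, with roots I_D = 0.0891 or 0.207 mA.
The root I_D = 0.207 mA gives V_GS = 1.57 V ≤ V_t, so take I_D = 0.0891 mA.
Then V_GS = 2.12 V and V_DS = V_DD − I_D(R_D+R_S) = 12 − 0.0891×9.4 = 11.2 V.
Saturation requires V_DS ≥ V_GS − V_t = 0.22 V; 11.2 ≥ 0.22 ✓.

I_D ≈ 0.089 mA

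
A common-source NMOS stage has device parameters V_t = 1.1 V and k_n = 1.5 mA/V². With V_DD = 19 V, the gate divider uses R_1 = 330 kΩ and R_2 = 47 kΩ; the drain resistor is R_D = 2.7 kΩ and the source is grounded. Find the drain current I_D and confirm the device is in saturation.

V_G = V_DD·R_2/(R_1+R_2) = 19×47/377 = 2.37 V. With the source grounded, V_GS = V_G = 2.37 V.
Assume saturation: I_D = (k_n/2)(V_GS − V_t)² = (1.5/2)×(2.37 − 1.1)² = 0.75×1.27² = 1.21 mA.
V_DS = V_DD − I_D·R_D = 19 − 1.21×2.7 = 15.7 V.
Saturation requires V_DS ≥ V_GS − V_t = 1.27 V; 15.7 ≥ 1.27 ✓.

I_D ≈ 1.2 mA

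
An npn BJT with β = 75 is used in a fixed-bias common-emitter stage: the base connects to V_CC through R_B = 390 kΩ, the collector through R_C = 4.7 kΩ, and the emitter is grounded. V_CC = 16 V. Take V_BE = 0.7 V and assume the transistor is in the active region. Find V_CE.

V_CE ≈ 2.2 V

Base loop: V_CC = I_B·R_B + V_BE, so I_B = (16 − 0.7)/390 kΩ = 0.0392 mA.
In the active region I_C = β·I_B = 75 × 0.0392 = 2.94 mA.
Collector loop: V_CE = V_CC − I_C·R_C = 16 − 2.94×4.7 = 2.17 V.
Since V_CE = 2.17 V > V_CE(sat) ≈ 0.2 V, the transistor is in the active region as assumed.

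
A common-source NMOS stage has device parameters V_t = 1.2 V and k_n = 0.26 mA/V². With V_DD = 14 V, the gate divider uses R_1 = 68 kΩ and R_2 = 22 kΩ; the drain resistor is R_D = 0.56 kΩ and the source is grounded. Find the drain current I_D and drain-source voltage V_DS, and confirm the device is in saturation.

V_G = V_DD·R_2/(R_1+R_2) = 14×22/90 = 3.42 V. With the source grounded, V_GS = V_G = 3.42 V.
Assume saturation: I_D = (k_n/2)(V_GS − V_t)² = (0.26/2)×(3.42 − 1.2)² = 0.13×2.22² = 0.642 mA.
V_DS = V_DD − I_D·R_D = 14 − 0.642×0.56 = 13.6 V.
Saturation requires V_DS ≥ V_GS − V_t = 2.22 V; 13.6 ≥ 2.22 ✓.

I_D ≈ 0.64 mA, V_DS ≈ 14 V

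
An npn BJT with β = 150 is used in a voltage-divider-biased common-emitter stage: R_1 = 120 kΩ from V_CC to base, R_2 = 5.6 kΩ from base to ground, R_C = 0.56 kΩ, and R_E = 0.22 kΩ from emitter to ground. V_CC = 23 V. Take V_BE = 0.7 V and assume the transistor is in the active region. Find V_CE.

Thevenize the base divider: V_Th = V_CC·R_2/(R_1+R_2) = 23×5.6/126 = 1.03 V, R_Th = R_1‖R_2 = 5.35 kΩ.
Base-emitter loop: V_Th = I_B·R_Th + V_BE + (β+1)I_B·R_E, so I_B = (1.03 − 0.7) / (5.35 + 151×0.22) = 0.00844 mA.
I_C = β·I_B = 150×0.00844 = 1.27 mA, and I_E = (β+1)I_B = 1.27 mA.
V_CE = V_CC − I_C·R_C − I_E·R_E = 23 − 1.27×0.56 − 1.27×0.22 = 22 V.
V_CE = 22 V > 0.2 V confirms active-region operation.

V_CE ≈ 22 V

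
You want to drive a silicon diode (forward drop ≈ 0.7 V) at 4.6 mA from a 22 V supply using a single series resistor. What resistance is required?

R ≈ 4.6 kΩ

The resistor drops V_S − V_D = 22 − 0.7 = 21.3 V at 4.6 mA.
R = 21.3 V / 4.6 mA = 4.63 kΩ.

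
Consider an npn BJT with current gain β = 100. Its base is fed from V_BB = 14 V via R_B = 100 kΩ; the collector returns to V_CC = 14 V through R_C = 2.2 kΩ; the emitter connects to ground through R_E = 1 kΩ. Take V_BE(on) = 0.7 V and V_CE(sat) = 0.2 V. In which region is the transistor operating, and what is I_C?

Assume active: I_B = (14 − 0.7)/(100 + 101×1) = 0.0662 mA, I_C = β·I_B = 6.62 mA.
Then V_CE = 14 − 6.62×2.2 − 6.68×1 = -7.24 V < 0.2 V — the active assumption fails.
Re-solve with V_CE = 0.2 V. KCL at the emitter: V_E/R_E = (V_BB−0.7−V_E)/R_B + (V_CC−0.2−V_E)/R_C, giving V_E = 4.37 V.
I_C = (V_CC − 0.2 − V_E)/R_C = (13.8 − 4.37)/2.2 = 4.28 mA.
Check: I_B = (13.3 − 4.37)/100 = 0.0893 mA, and β·I_B = 8.93 mA > I_C, confirming saturation.

saturation; I_C ≈ 4.3 mA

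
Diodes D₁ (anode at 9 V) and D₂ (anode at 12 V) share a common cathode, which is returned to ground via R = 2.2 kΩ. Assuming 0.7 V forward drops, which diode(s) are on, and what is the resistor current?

Assume both conduct. Then node N would need to be at both 9−0.7 = 8.3 V and 12−0.7 = 11.3 V, which is impossible.
Assume only D₂ conducts: V_N = 12 − 0.7 = 11.3 V, so I_R = 11.3/2.2 = 5.14 mA.
Check D₁: its anode-to-cathode voltage is 9 − 11.3 = -2.3 V < 0.7 V, so it is off. The assumption is consistent.

Only D₂ conducts; I_R ≈ 5.1 mA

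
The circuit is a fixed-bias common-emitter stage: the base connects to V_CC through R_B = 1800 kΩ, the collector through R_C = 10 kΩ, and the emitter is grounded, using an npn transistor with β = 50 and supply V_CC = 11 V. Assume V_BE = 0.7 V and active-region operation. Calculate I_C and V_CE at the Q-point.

Base loop: V_CC = I_B·R_B + V_BE, so I_B = (11 − 0.7)/1800 kΩ = 0.00572 mA.
In the active region I_C = β·I_B = 50 × 0.00572 = 0.286 mA.
Collector loop: V_CE = V_CC − I_C·R_C = 11 − 0.286×10 = 8.14 V.
Since V_CE = 8.14 V > V_CE(sat) ≈ 0.2 V, the transistor is in the active region as assumed.

I_C ≈ 0.29 mA, V_CE ≈ 8.1 V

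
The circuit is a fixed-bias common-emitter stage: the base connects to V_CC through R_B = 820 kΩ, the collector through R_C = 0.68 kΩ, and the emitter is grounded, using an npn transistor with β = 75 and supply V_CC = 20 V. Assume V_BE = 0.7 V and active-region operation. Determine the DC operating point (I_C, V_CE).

I_C ≈ 1.8 mA, V_CE ≈ 19 V

Base loop: V_CC = I_B·R_B + V_BE, so I_B = (20 − 0.7)/820 kΩ = 0.0235 mA.
In the active region I_C = β·I_B = 75 × 0.0235 = 1.77 mA.
Collector loop: V_CE = V_CC − I_C·R_C = 20 − 1.77×0.68 = 18.8 V.
Since V_CE = 18.8 V > V_CE(sat) ≈ 0.2 V, the transistor is in the active region as assumed.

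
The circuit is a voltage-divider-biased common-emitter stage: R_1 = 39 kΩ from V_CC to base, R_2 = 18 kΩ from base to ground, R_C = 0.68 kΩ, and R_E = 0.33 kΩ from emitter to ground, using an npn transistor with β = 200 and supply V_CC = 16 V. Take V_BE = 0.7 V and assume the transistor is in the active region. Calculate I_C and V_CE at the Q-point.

Thevenize the base divider: V_Th = V_CC·R_2/(R_1+R_2) = 16×18/57 = 5.05 V, R_Th = R_1‖R_2 = 12.3 kΩ.
Base-emitter loop: V_Th = I_B·R_Th + V_BE + (β+1)I_B·R_E, so I_B = (5.05 − 0.7) / (12.3 + 201×0.33) = 0.0553 mA.
I_C = β·I_B = 200×0.0553 = 11.1 mA, and I_E = (β+1)I_B = 11.1 mA.
V_CE = V_CC − I_C·R_C − I_E·R_E = 16 − 11.1×0.68 − 11.1×0.33 = 4.8 V.
V_CE = 4.8 V > 0.2 V confirms active-region operation.

I_C ≈ 11 mA, V_CE ≈ 4.8 V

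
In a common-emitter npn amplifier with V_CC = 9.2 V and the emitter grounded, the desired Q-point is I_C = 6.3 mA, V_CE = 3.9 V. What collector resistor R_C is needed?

Collector loop: V_CC = I_C·R_C + V_CE.
R_C = (V_CC − V_CE)/I_C = (9.2 − 3.9)/6.3 = 0.841 kΩ.

R_C ≈ 0.84 kΩ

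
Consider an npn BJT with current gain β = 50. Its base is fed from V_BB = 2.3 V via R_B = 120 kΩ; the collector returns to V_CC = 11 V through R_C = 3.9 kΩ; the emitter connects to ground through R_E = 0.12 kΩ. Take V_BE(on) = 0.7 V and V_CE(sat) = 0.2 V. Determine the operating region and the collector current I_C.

Assume active. Base-emitter loop: I_B = (V_BB − V_BE)/(R_B + (β+1)R_E) = (2.3 − 0.7)/(120 + 51×0.12) = 0.0127 mA.
I_C = β·I_B = 50×0.0127 = 0.634 mA.
V_CE = V_CC − I_C·R_C − I_E·R_E = 11 − 0.634×3.9 − 0.647×0.12 = 8.45 V > V_CE(sat), so the active-region assumption holds.

active; I_C ≈ 0.63 mA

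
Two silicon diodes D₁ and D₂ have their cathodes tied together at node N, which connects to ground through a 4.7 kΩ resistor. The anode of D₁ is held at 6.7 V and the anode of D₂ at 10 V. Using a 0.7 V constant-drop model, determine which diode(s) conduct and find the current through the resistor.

Only D₂ conducts; I_R ≈ 2 mA

Assume both conduct. Then node N would need to be at both 6.7−0.7 = 6 V and 10−0.7 = 9.3 V, which is impossible.
Assume only D₂ conducts: V_N = 10 − 0.7 = 9.3 V, so I_R = 9.3/4.7 = 1.98 mA.
Check D₁: its anode-to-cathode voltage is 6.7 − 9.3 = -2.6 V < 0.7 V, so it is off. The assumption is consistent.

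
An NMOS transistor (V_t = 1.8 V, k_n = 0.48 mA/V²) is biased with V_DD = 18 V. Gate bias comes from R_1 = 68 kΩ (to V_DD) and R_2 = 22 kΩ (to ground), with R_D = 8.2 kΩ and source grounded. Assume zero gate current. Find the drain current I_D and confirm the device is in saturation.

I_D ≈ 1.6 mA

V_G = V_DD·R_2/(R_1+R_2) = 18×22/90 = 4.4 V. With the source grounded, V_GS = V_G = 4.4 V.
Assume saturation: I_D = (k_n/2)(V_GS − V_t)² = (0.48/2)×(4.4 − 1.8)² = 0.24×2.6² = 1.62 mA.
V_DS = V_DD − I_D·R_D = 18 − 1.62×8.2 = 4.7 V.
Saturation requires V_DS ≥ V_GS − V_t = 2.6 V; 4.7 ≥ 2.6 ✓.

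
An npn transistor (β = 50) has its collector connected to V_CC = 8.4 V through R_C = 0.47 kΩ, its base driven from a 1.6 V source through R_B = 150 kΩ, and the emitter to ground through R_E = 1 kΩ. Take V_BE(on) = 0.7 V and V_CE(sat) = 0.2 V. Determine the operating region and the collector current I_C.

Assume active. Base-emitter loop: I_B = (V_BB − V_BE)/(R_B + (β+1)R_E) = (1.6 − 0.7)/(150 + 51×1) = 0.00448 mA.
I_C = β·I_B = 50×0.00448 = 0.224 mA.
V_CE = V_CC − I_C·R_C − I_E·R_E = 8.4 − 0.224×0.47 − 0.228×1 = 8.07 V > V_CE(sat), so the active-region assumption holds.

active; I_C ≈ 0.22 mA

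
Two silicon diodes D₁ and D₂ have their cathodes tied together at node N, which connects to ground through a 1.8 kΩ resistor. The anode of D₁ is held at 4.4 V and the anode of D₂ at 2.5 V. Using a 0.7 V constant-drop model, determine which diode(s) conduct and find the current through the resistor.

Only D₁ conducts; I_R ≈ 2.1 mA

Assume both conduct. Then node N would need to be at both 4.4−0.7 = 3.7 V and 2.5−0.7 = 1.8 V, which is impossible.
Assume only D₁ conducts: V_N = 4.4 − 0.7 = 3.7 V, so I_R = 3.7/1.8 = 2.06 mA.
Check D₂: its anode-to-cathode voltage is 2.5 − 3.7 = -1.2 V < 0.7 V, so it is off. The assumption is consistent.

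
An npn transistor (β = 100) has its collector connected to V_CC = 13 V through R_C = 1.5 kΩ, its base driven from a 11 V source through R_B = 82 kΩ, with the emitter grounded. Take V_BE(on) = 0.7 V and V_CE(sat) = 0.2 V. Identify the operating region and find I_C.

saturation; I_C ≈ 8.5 mA

Assume active: I_B = (11 − 0.7)/82 = 0.126 mA, giving I_C = β·I_B = 12.6 mA.
But then V_CE = 13 − 12.6×1.5 = -5.84 V < V_CE(sat) = 0.2 V — impossible in the active region.
So the transistor is saturated. With V_CE = 0.2 V, I_C = (V_CC − 0.2)/R_C = 12.8/1.5 = 8.53 mA.
Check: β·I_B = 12.6 mA > I_C = 8.53 mA, confirming saturation.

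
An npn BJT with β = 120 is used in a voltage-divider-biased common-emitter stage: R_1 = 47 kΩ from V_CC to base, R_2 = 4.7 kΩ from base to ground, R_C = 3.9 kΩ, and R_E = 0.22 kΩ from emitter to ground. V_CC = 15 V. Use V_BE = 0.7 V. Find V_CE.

V_CE ≈ 4.4 V

Thevenize the base divider: V_Th = V_CC·R_2/(R_1+R_2) = 15×4.7/51.7 = 1.36 V, R_Th = R_1‖R_2 = 4.27 kΩ.
Base-emitter loop: V_Th = I_B·R_Th + V_BE + (β+1)I_B·R_E, so I_B = (1.36 − 0.7) / (4.27 + 121×0.22) = 0.0215 mA.
I_C = β·I_B = 120×0.0215 = 2.58 mA, and I_E = (β+1)I_B = 2.6 mA.
V_CE = V_CC − I_C·R_C − I_E·R_E = 15 − 2.58×3.9 − 2.6×0.22 = 4.37 V.
V_CE = 4.37 V > 0.2 V confirms active-region operation.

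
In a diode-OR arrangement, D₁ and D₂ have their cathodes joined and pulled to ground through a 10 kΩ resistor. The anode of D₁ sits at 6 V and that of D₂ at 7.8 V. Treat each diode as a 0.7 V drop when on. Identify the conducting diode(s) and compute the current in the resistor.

Only D₂ conducts; I_R ≈ 0.71 mA

Assume both conduct. Then node N would need to be at both 6−0.7 = 5.3 V and 7.8−0.7 = 7.1 V, which is impossible.
Assume only D₂ conducts: V_N = 7.8 − 0.7 = 7.1 V, so I_R = 7.1/10 = 0.71 mA.
Check D₁: its anode-to-cathode voltage is 6 − 7.1 = -1.1 V < 0.7 V, so it is off. The assumption is consistent.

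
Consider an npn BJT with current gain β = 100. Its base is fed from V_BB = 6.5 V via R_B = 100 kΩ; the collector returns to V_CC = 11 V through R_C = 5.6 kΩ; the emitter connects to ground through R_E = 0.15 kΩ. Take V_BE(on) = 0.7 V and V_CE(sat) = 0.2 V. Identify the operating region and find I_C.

saturation; I_C ≈ 1.9 mA

Assume active: I_B = (6.5 − 0.7)/(100 + 101×0.15) = 0.0504 mA, I_C = β·I_B = 5.04 mA.
Then V_CE = 11 − 5.04×5.6 − 5.09×0.15 = -18 V < 0.2 V — the active assumption fails.
Re-solve with V_CE = 0.2 V. KCL at the emitter: V_E/R_E = (V_BB−0.7−V_E)/R_B + (V_CC−0.2−V_E)/R_C, giving V_E = 0.29 V.
I_C = (V_CC − 0.2 − V_E)/R_C = (10.8 − 0.29)/5.6 = 1.88 mA.
Check: I_B = (5.8 − 0.29)/100 = 0.0551 mA, and β·I_B = 5.51 mA > I_C, confirming saturation.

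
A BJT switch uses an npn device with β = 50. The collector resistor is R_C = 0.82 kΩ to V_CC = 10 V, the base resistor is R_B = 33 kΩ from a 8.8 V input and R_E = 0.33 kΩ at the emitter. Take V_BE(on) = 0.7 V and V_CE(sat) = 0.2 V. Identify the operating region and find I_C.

active; I_C ≈ 8.1 mA

Assume active. Base-emitter loop: I_B = (V_BB − V_BE)/(R_B + (β+1)R_E) = (8.8 − 0.7)/(33 + 51×0.33) = 0.163 mA.
I_C = β·I_B = 50×0.163 = 8.13 mA.
V_CE = V_CC − I_C·R_C − I_E·R_E = 10 − 8.13×0.82 − 8.29×0.33 = 0.6 V > V_CE(sat), so the active-region assumption holds.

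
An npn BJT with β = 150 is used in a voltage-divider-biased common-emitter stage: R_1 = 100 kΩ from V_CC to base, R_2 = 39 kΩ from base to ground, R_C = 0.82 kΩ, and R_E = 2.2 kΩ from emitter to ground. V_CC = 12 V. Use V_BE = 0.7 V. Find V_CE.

V_CE ≈ 8.6 V

Thevenize the base divider: V_Th = V_CC·R_2/(R_1+R_2) = 12×39/139 = 3.37 V, R_Th = R_1‖R_2 = 28.1 kΩ.
Base-emitter loop: V_Th = I_B·R_Th + V_BE + (β+1)I_B·R_E, so I_B = (3.37 − 0.7) / (28.1 + 151×2.2) = 0.0074 mA.
I_C = β·I_B = 150×0.0074 = 1.11 mA, and I_E = (β+1)I_B = 1.12 mA.
V_CE = V_CC − I_C·R_C − I_E·R_E = 12 − 1.11×0.82 − 1.12×2.2 = 8.63 V.
V_CE = 8.63 V > 0.2 V confirms active-region operation.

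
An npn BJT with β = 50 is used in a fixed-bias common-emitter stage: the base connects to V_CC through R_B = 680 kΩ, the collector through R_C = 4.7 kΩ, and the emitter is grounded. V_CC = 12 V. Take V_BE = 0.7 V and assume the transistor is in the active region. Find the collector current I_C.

Base loop: V_CC = I_B·R_B + V_BE, so I_B = (12 − 0.7)/680 kΩ = 0.0166 mA.
In the active region I_C = β·I_B = 50 × 0.0166 = 0.831 mA.
Collector loop: V_CE = V_CC − I_C·R_C = 12 − 0.831×4.7 = 8.09 V.
Since V_CE = 8.09 V > V_CE(sat) ≈ 0.2 V, the transistor is in the active region as assumed.

I_C ≈ 0.83 mA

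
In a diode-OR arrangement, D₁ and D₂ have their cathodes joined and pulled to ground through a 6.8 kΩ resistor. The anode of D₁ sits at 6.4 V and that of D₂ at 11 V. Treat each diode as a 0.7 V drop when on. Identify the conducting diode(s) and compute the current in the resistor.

Only D₂ conducts; I_R ≈ 1.5 mA

Assume both conduct. Then node N would need to be at both 6.4−0.7 = 5.7 V and 11−0.7 = 10.3 V, which is impossible.
Assume only D₂ conducts: V_N = 11 − 0.7 = 10.3 V, so I_R = 10.3/6.8 = 1.51 mA.
Check D₁: its anode-to-cathode voltage is 6.4 − 10.3 = -3.9 V < 0.7 V, so it is off. The assumption is consistent.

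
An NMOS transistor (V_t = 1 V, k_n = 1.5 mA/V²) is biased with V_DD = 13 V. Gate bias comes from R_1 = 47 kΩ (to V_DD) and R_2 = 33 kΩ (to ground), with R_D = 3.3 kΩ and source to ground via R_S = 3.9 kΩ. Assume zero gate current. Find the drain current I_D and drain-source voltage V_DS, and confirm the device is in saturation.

I_D ≈ 0.85 mA, V_DS ≈ 6.9 V

V_G = V_DD·R_2/(R_1+R_2) = 13×33/80 = 5.36 V.
Assume saturation: I_D = (k_n/2)(V_GS − V_t)² with V_GS = V_G − I_D·R_S = 5.36 − 3.9·I_D.
Substituting gives 11.4·I_D² − 26.5·I_D + 14.3 = 0, with roots I_D = 0.846 or 1.48 mA.
The root I_D = 1.48 mA gives V_GS = -0.404 V ≤ V_t, so take I_D = 0.846 mA.
Then V_GS = 2.06 V and V_DS = V_DD − I_D(R_D+R_S) = 13 − 0.846×7.2 = 6.91 V.
Saturation requires V_DS ≥ V_GS − V_t = 1.06 V; 6.91 ≥ 1.06 ✓.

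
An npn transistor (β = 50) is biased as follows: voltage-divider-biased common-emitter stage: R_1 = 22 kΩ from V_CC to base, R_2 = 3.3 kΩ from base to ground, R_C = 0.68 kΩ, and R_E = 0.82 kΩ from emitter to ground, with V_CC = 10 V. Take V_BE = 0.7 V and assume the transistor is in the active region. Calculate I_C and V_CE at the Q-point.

I_C ≈ 0.68 mA, V_CE ≈ 9 V

Thevenize the base divider: V_Th = V_CC·R_2/(R_1+R_2) = 10×3.3/25.3 = 1.3 V, R_Th = R_1‖R_2 = 2.87 kΩ.
Base-emitter loop: V_Th = I_B·R_Th + V_BE + (β+1)I_B·R_E, so I_B = (1.3 − 0.7) / (2.87 + 51×0.82) = 0.0135 mA.
I_C = β·I_B = 50×0.0135 = 0.676 mA, and I_E = (β+1)I_B = 0.69 mA.
V_CE = V_CC − I_C·R_C − I_E·R_E = 10 − 0.676×0.68 − 0.69×0.82 = 8.97 V.
V_CE = 8.97 V > 0.2 V confirms active-region operation.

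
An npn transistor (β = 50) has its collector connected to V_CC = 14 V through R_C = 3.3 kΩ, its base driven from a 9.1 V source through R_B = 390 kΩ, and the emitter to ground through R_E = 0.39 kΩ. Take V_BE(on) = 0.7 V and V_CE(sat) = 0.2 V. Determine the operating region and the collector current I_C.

Assume active. Base-emitter loop: I_B = (V_BB − V_BE)/(R_B + (β+1)R_E) = (9.1 − 0.7)/(390 + 51×0.39) = 0.0205 mA.
I_C = β·I_B = 50×0.0205 = 1.02 mA.
V_CE = V_CC − I_C·R_C − I_E·R_E = 14 − 1.02×3.3 − 1.05×0.39 = 10.2 V > V_CE(sat), so the active-region assumption holds.

active; I_C ≈ 1 mA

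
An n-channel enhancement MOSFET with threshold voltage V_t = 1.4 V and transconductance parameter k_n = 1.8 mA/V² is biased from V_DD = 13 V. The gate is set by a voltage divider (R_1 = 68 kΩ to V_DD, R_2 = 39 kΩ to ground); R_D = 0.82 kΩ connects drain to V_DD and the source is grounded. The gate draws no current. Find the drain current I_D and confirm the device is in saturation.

V_G = V_DD·R_2/(R_1+R_2) = 13×39/107 = 4.74 V. With the source grounded, V_GS = V_G = 4.74 V.
Assume saturation: I_D = (k_n/2)(V_GS − V_t)² = (1.8/2)×(4.74 − 1.4)² = 0.9×3.34² = 10 mA.
V_DS = V_DD − I_D·R_D = 13 − 10×0.82 = 4.78 V.
Saturation requires V_DS ≥ V_GS − V_t = 3.34 V; 4.78 ≥ 3.34 ✓.

I_D ≈ 10 mA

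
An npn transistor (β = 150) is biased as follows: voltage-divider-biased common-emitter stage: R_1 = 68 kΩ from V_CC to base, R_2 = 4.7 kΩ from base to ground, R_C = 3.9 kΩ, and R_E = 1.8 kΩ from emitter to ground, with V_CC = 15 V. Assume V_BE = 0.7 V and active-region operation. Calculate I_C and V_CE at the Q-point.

Thevenize the base divider: V_Th = V_CC·R_2/(R_1+R_2) = 15×4.7/72.7 = 0.97 V, R_Th = R_1‖R_2 = 4.4 kΩ.
Base-emitter loop: V_Th = I_B·R_Th + V_BE + (β+1)I_B·R_E, so I_B = (0.97 − 0.7) / (4.4 + 151×1.8) = 0.000977 mA.
I_C = β·I_B = 150×0.000977 = 0.146 mA, and I_E = (β+1)I_B = 0.147 mA.
V_CE = V_CC − I_C·R_C − I_E·R_E = 15 − 0.146×3.9 − 0.147×1.8 = 14.2 V.
V_CE = 14.2 V > 0.2 V confirms active-region operation.

I_C ≈ 0.15 mA, V_CE ≈ 14 V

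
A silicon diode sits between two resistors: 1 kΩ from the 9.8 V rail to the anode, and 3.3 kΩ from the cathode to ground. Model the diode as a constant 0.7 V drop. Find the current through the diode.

I ≈ 2.1 mA

The two resistors are in series with the diode, so KVL gives 9.8 = I·1 + 0.7 + I·3.3.
I = (9.8 − 0.7) / (1 + 3.3) kΩ = 9.1 / 4.3 = 2.12 mA.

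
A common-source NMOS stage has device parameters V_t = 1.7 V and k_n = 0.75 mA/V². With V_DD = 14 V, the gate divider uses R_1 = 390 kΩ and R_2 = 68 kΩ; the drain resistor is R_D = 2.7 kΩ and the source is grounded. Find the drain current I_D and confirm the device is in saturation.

I_D ≈ 0.054 mA

V_G = V_DD·R_2/(R_1+R_2) = 14×68/458 = 2.08 V. With the source grounded, V_GS = V_G = 2.08 V.
Assume saturation: I_D = (k_n/2)(V_GS − V_t)² = (0.75/2)×(2.08 − 1.7)² = 0.375×0.379² = 0.0538 mA.
V_DS = V_DD − I_D·R_D = 14 − 0.0538×2.7 = 13.9 V.
Saturation requires V_DS ≥ V_GS − V_t = 0.379 V; 13.9 ≥ 0.379 ✓.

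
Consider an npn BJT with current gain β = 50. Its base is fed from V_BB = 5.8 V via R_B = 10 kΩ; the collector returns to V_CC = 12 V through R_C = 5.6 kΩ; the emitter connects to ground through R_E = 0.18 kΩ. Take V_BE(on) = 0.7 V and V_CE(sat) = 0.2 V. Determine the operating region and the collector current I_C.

Assume active: I_B = (5.8 − 0.7)/(10 + 51×0.18) = 0.266 mA, I_C = β·I_B = 13.3 mA.
Then V_CE = 12 − 13.3×5.6 − 13.6×0.18 = -64.9 V < 0.2 V — the active assumption fails.
Re-solve with V_CE = 0.2 V. KCL at the emitter: V_E/R_E = (V_BB−0.7−V_E)/R_B + (V_CC−0.2−V_E)/R_C, giving V_E = 0.449 V.
I_C = (V_CC − 0.2 − V_E)/R_C = (11.8 − 0.449)/5.6 = 2.03 mA.
Check: I_B = (5.1 − 0.449)/10 = 0.465 mA, and β·I_B = 23.3 mA > I_C, confirming saturation.

saturation; I_C ≈ 2 mA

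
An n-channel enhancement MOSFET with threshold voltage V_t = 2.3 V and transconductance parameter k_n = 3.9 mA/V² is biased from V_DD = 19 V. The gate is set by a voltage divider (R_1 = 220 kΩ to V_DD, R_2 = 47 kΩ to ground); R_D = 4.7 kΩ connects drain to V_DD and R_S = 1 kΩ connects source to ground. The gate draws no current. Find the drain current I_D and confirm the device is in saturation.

V_G = V_DD·R_2/(R_1+R_2) = 19×47/267 = 3.34 V.
Assume saturation: I_D = (k_n/2)(V_GS − V_t)² with V_GS = V_G − I_D·R_S = 3.34 − 1·I_D.
Substituting gives 1.95·I_D² − 5.07·I_D + 2.13 = 0, with roots I_D = 0.525 or 2.08 mA.
The root I_D = 2.08 mA gives V_GS = 1.27 V ≤ V_t, so take I_D = 0.525 mA.
Then V_GS = 2.82 V and V_DS = V_DD − I_D(R_D+R_S) = 19 − 0.525×5.7 = 16 V.
Saturation requires V_DS ≥ V_GS − V_t = 0.519 V; 16 ≥ 0.519 ✓.

I_D ≈ 0.53 mA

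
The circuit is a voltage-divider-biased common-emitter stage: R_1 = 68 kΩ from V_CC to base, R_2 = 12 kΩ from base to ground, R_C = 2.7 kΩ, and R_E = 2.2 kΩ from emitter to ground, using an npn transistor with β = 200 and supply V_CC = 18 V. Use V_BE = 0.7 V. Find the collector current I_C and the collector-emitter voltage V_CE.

I_C ≈ 0.88 mA, V_CE ≈ 14 V

Thevenize the base divider: V_Th = V_CC·R_2/(R_1+R_2) = 18×12/80 = 2.7 V, R_Th = R_1‖R_2 = 10.2 kΩ.
Base-emitter loop: V_Th = I_B·R_Th + V_BE + (β+1)I_B·R_E, so I_B = (2.7 − 0.7) / (10.2 + 201×2.2) = 0.00442 mA.
I_C = β·I_B = 200×0.00442 = 0.884 mA, and I_E = (β+1)I_B = 0.889 mA.
V_CE = V_CC − I_C·R_C − I_E·R_E = 18 − 0.884×2.7 − 0.889×2.2 = 13.7 V.
V_CE = 13.7 V > 0.2 V confirms active-region operation.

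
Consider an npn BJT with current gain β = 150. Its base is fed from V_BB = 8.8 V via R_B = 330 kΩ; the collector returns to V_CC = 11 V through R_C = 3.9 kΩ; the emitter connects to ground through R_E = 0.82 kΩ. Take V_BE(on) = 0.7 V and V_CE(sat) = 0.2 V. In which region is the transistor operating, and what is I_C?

saturation; I_C ≈ 2.3 mA

Assume active: I_B = (8.8 − 0.7)/(330 + 151×0.82) = 0.0178 mA, I_C = β·I_B = 2.68 mA.
Then V_CE = 11 − 2.68×3.9 − 2.7×0.82 = -1.65 V < 0.2 V — the active assumption fails.
Re-solve with V_CE = 0.2 V. KCL at the emitter: V_E/R_E = (V_BB−0.7−V_E)/R_B + (V_CC−0.2−V_E)/R_C, giving V_E = 1.89 V.
I_C = (V_CC − 0.2 − V_E)/R_C = (10.8 − 1.89)/3.9 = 2.28 mA.
Check: I_B = (8.1 − 1.89)/330 = 0.0188 mA, and β·I_B = 2.82 mA > I_C, confirming saturation.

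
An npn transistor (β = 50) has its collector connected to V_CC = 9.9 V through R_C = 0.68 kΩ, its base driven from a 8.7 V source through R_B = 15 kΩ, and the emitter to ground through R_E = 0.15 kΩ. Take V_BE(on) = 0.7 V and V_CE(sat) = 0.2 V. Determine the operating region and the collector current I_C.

saturation; I_C ≈ 12 mA

Assume active: I_B = (8.7 − 0.7)/(15 + 51×0.15) = 0.353 mA, I_C = β·I_B = 17.7 mA.
Then V_CE = 9.9 − 17.7×0.68 − 18×0.15 = -4.81 V < 0.2 V — the active assumption fails.
Re-solve with V_CE = 0.2 V. KCL at the emitter: V_E/R_E = (V_BB−0.7−V_E)/R_B + (V_CC−0.2−V_E)/R_C, giving V_E = 1.8 V.
I_C = (V_CC − 0.2 − V_E)/R_C = (9.7 − 1.8)/0.68 = 11.6 mA.
Check: I_B = (8 − 1.8)/15 = 0.413 mA, and β·I_B = 20.7 mA > I_C, confirming saturation.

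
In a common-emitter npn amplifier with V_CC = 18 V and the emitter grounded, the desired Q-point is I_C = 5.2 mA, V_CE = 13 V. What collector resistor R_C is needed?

Collector loop: V_CC = I_C·R_C + V_CE.
R_C = (V_CC − V_CE)/I_C = (18 − 13)/5.2 = 0.962 kΩ.

R_C ≈ 0.96 kΩ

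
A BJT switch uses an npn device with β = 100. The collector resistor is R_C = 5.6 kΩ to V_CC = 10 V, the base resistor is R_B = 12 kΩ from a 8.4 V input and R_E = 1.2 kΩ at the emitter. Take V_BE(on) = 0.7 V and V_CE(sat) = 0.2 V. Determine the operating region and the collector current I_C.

Assume active: I_B = (8.4 − 0.7)/(12 + 101×1.2) = 0.0578 mA, I_C = β·I_B = 5.78 mA.
Then V_CE = 10 − 5.78×5.6 − 5.84×1.2 = -29.4 V < 0.2 V — the active assumption fails.
Re-solve with V_CE = 0.2 V. KCL at the emitter: V_E/R_E = (V_BB−0.7−V_E)/R_B + (V_CC−0.2−V_E)/R_C, giving V_E = 2.18 V.
I_C = (V_CC − 0.2 − V_E)/R_C = (9.8 − 2.18)/5.6 = 1.36 mA.
Check: I_B = (7.7 − 2.18)/12 = 0.46 mA, and β·I_B = 46 mA > I_C, confirming saturation.

saturation; I_C ≈ 1.4 mA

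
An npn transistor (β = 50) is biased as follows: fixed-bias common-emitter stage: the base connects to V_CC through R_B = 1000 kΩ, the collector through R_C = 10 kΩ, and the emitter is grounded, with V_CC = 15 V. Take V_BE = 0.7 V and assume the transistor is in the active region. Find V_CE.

Base loop: V_CC = I_B·R_B + V_BE, so I_B = (15 − 0.7)/1000 kΩ = 0.0143 mA.
In the active region I_C = β·I_B = 50 × 0.0143 = 0.715 mA.
Collector loop: V_CE = V_CC − I_C·R_C = 15 − 0.715×10 = 7.85 V.
Since V_CE = 7.85 V > V_CE(sat) ≈ 0.2 V, the transistor is in the active region as assumed.

V_CE ≈ 7.9 V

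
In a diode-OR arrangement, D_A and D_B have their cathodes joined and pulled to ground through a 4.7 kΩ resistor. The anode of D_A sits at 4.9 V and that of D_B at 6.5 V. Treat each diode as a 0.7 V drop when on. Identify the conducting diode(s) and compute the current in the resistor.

Assume both conduct. Then node N would need to be at both 4.9−0.7 = 4.2 V and 6.5−0.7 = 5.8 V, which is impossible.
Assume only D_B conducts: V_N = 6.5 − 0.7 = 5.8 V, so I_R = 5.8/4.7 = 1.23 mA.
Check D_A: its anode-to-cathode voltage is 4.9 − 5.8 = -0.9 V < 0.7 V, so it is off. The assumption is consistent.

Only D_B conducts; I_R ≈ 1.2 mA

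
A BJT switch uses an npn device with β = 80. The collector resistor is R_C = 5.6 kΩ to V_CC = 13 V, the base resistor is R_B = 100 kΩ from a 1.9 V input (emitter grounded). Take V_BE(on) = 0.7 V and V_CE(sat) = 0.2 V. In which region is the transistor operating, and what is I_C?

Assume active. Base-emitter loop: I_B = (V_BB − V_BE)/R_B = (1.9 − 0.7)/100 = 0.012 mA.
I_C = β·I_B = 80×0.012 = 0.96 mA.
V_CE = V_CC − I_C·R_C = 13 − 0.96×5.6 = 7.62 V > V_CE(sat), so the active-region assumption holds.

active; I_C ≈ 0.96 mA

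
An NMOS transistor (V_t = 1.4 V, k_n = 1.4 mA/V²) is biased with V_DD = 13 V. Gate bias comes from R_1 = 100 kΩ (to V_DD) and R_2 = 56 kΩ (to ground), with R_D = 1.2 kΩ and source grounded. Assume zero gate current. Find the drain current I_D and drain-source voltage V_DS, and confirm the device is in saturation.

V_G = V_DD·R_2/(R_1+R_2) = 13×56/156 = 4.67 V. With the source grounded, V_GS = V_G = 4.67 V.
Assume saturation: I_D = (k_n/2)(V_GS − V_t)² = (1.4/2)×(4.67 − 1.4)² = 0.7×3.27² = 7.47 mA.
V_DS = V_DD − I_D·R_D = 13 − 7.47×1.2 = 4.04 V.
Saturation requires V_DS ≥ V_GS − V_t = 3.27 V; 4.04 ≥ 3.27 ✓.

I_D ≈ 7.5 mA, V_DS ≈ 4 V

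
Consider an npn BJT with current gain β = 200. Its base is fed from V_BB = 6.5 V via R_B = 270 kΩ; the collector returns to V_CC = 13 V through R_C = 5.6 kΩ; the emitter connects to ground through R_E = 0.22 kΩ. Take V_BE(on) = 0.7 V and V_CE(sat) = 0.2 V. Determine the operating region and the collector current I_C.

Assume active: I_B = (6.5 − 0.7)/(270 + 201×0.22) = 0.0185 mA, I_C = β·I_B = 3.69 mA.
Then V_CE = 13 − 3.69×5.6 − 3.71×0.22 = -8.49 V < 0.2 V — the active assumption fails.
Re-solve with V_CE = 0.2 V. KCL at the emitter: V_E/R_E = (V_BB−0.7−V_E)/R_B + (V_CC−0.2−V_E)/R_C, giving V_E = 0.488 V.
I_C = (V_CC − 0.2 − V_E)/R_C = (12.8 − 0.488)/5.6 = 2.2 mA.
Check: I_B = (5.8 − 0.488)/270 = 0.0197 mA, and β·I_B = 3.93 mA > I_C, confirming saturation.

saturation; I_C ≈ 2.2 mA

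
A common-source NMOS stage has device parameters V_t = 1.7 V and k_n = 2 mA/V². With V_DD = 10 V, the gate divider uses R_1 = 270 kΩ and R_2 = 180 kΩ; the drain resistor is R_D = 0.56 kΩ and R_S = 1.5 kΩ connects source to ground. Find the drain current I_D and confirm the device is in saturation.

V_G = V_DD·R_2/(R_1+R_2) = 10×180/450 = 4 V.
Assume saturation: I_D = (k_n/2)(V_GS − V_t)² with V_GS = V_G − I_D·R_S = 4 − 1.5·I_D.
Substituting gives 2.25·I_D² − 7.9·I_D + 5.29 = 0, with roots I_D = 0.901 or 2.61 mA.
The root I_D = 2.61 mA gives V_GS = 0.0843 V ≤ V_t, so take I_D = 0.901 mA.
Then V_GS = 2.65 V and V_DS = V_DD − I_D(R_D+R_S) = 10 − 0.901×2.06 = 8.14 V.
Saturation requires V_DS ≥ V_GS − V_t = 0.949 V; 8.14 ≥ 0.949 ✓.

I_D ≈ 0.9 mA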